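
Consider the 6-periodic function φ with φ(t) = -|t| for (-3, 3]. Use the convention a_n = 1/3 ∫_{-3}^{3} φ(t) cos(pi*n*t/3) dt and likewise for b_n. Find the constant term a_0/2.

a_0 = 1/3 ∫_{-3}^{3} φ(t) dt = 1/3 · (-9) = -3.
So the constant term a_0/2 = -3/2.

-3/2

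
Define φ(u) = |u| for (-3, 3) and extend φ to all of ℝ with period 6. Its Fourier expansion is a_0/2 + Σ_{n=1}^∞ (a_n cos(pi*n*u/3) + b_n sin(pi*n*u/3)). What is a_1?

a_1 = 1/3 ∫_{-3}^{3} φ(u) cos(pi*u/3) du.
φ is even and cos(pi*u/3) is even, so the integrand is even and a_1 = 2/3 ∫_0^{3} φ(u) cos(pi*u/3) du.
Integrating by parts (boundary term plus one more integral), an antiderivative of (u) cos(pi*u/3) is 3*u*sin(pi*u/3)/pi + 9*cos(pi*u/3)/pi**2; evaluating from 0 to 3: ∫_{0}^{3} (u) cos(pi*u/3) du = (-9/pi**2) - (9/pi**2) = -18/pi**2.
Hence a_1 = (2/3)·(-18/pi**2) = -12/pi**2.

-12/pi**2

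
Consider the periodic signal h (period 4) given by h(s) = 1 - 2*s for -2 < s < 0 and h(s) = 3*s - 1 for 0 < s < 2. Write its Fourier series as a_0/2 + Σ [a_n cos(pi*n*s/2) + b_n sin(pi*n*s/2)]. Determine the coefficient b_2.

-1/pi

b_2 = 1/2 ∫_{-2}^{2} h(s) sin(pi*s) ds.
Split the integral at the breakpoints.
Integrating by parts (boundary term plus one more integral), an antiderivative of (1 - 2*s) sin(pi*s) is 2*s*cos(pi*s)/pi - 2*sin(pi*s)/pi**2 - cos(pi*s)/pi; evaluating from -2 to 0: ∫_{-2}^{0} (1 - 2*s) sin(pi*s) ds = (-1/pi) - (-5/pi) = 4/pi.
Integrating by parts (boundary term plus one more integral), an antiderivative of (3*s - 1) sin(pi*s) is -3*s*cos(pi*s)/pi + 3*sin(pi*s)/pi**2 + cos(pi*s)/pi; evaluating from 0 to 2: ∫_{0}^{2} (3*s - 1) sin(pi*s) ds = (-5/pi) - (1/pi) = -6/pi.
Summing the pieces and multiplying by (1/2) gives b_2 = -1/pi.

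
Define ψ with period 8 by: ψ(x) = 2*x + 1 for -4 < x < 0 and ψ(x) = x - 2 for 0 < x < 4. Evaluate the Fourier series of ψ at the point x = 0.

At x = 0 the one-sided limits are ψ(0^-) = 1 and ψ(0^+) = -2.
By Dirichlet's theorem the series converges to their average, [(1) + (-2)]/2 = -1/2.

-1/2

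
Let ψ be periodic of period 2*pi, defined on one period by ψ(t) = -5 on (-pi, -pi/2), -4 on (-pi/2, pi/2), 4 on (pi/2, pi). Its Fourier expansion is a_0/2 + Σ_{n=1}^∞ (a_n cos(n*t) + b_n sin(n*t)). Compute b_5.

b_5 = 1/pi ∫_{-pi}^{pi} ψ(t) sin(5*t) dt.
Split the integral at the breakpoints.
Directly, an antiderivative of (-5) sin(5*t) is cos(5*t); evaluating from -pi to -pi/2: ∫_{-pi}^{-pi/2} (-5) sin(5*t) dt = (0) - (-1) = 1.
Directly, an antiderivative of (-4) sin(5*t) is 4*cos(5*t)/5; evaluating from -pi/2 to pi/2: ∫_{-pi/2}^{pi/2} (-4) sin(5*t) dt = (0) - (0) = 0.
Directly, an antiderivative of (4) sin(5*t) is -4*cos(5*t)/5; evaluating from pi/2 to pi: ∫_{pi/2}^{pi} (4) sin(5*t) dt = (4/5) - (0) = 4/5.
Summing the pieces and multiplying by (1/pi) gives b_5 = 9/(5*pi).

9/(5*pi)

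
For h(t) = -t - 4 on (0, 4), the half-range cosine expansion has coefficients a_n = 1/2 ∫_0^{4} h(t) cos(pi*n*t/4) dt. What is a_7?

16/(49*pi**2)

a_7 = 1/2 ∫_0^{4} (-t - 4) cos(7*pi*t/4) dt.
Integrating by parts (boundary term plus one more integral), an antiderivative of (-t - 4) cos(7*pi*t/4) is -4*t*sin(7*pi*t/4)/(7*pi) - 16*sin(7*pi*t/4)/(7*pi) - 16*cos(7*pi*t/4)/(49*pi**2); evaluating from 0 to 4: ∫_{0}^{4} (-t - 4) cos(7*pi*t/4) dt = (16/(49*pi**2)) - (-16/(49*pi**2)) = 32/(49*pi**2).
Hence a_7 = (1/2)·(32/(49*pi**2)) = 16/(49*pi**2).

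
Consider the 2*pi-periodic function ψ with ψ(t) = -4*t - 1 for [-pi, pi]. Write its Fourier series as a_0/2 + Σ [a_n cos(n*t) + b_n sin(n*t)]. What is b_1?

-8

b_1 = 1/pi ∫_{-pi}^{pi} ψ(t) sin(t) dt.
Integrating by parts (boundary term plus one more integral), an antiderivative of (-4*t - 1) sin(t) is 4*t*cos(t) - 4*sin(t) + cos(t); evaluating from -pi to pi: ∫_{-pi}^{pi} (-4*t - 1) sin(t) dt = (-4*pi - 1) - (-1 + 4*pi) = -8*pi.
Hence b_1 = (1/pi)·(-8*pi) = -8.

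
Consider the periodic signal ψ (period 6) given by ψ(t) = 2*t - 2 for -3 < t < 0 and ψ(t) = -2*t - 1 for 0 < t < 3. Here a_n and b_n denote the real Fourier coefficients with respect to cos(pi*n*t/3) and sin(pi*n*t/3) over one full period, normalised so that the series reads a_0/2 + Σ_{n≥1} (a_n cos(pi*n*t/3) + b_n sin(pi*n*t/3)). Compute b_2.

b_2 = 1/3 ∫_{-3}^{3} ψ(t) sin(2*pi*t/3) dt.
Split the integral at the breakpoints.
Integrating by parts (boundary term plus one more integral), an antiderivative of (2*t - 2) sin(2*pi*t/3) is -3*t*cos(2*pi*t/3)/pi + 9*sin(2*pi*t/3)/(2*pi**2) + 3*cos(2*pi*t/3)/pi; evaluating from -3 to 0: ∫_{-3}^{0} (2*t - 2) sin(2*pi*t/3) dt = (3/pi) - (12/pi) = -9/pi.
Integrating by parts (boundary term plus one more integral), an antiderivative of (-2*t - 1) sin(2*pi*t/3) is 3*t*cos(2*pi*t/3)/pi - 9*sin(2*pi*t/3)/(2*pi**2) + 3*cos(2*pi*t/3)/(2*pi); evaluating from 0 to 3: ∫_{0}^{3} (-2*t - 1) sin(2*pi*t/3) dt = (21/(2*pi)) - (3/(2*pi)) = 9/pi.
Summing the pieces and multiplying by (1/3) gives b_2 = 0.

0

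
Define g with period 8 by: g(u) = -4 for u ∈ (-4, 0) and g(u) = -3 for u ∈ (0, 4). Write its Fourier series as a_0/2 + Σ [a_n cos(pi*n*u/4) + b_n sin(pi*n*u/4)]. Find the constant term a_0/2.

-7/2

a_0 = 1/4 ∫_{-4}^{4} g(u) du = 1/4 · (-28) = -7.
So the constant term a_0/2 = -7/2.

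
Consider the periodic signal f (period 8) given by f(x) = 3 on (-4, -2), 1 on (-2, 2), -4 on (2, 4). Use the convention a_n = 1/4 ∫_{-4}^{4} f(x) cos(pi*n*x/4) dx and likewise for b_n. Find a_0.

1/2

a_0 = 1/4 ∫_{-4}^{4} f(x) dx = 1/4 · (2) = 1/2.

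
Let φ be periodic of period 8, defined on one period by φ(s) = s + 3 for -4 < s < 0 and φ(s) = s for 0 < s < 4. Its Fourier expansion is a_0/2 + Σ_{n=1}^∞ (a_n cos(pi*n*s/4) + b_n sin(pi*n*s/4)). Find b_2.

b_2 = 1/4 ∫_{-4}^{4} φ(s) sin(pi*s/2) ds.
Split the integral at the breakpoints.
Integrating by parts (boundary term plus one more integral), an antiderivative of (s + 3) sin(pi*s/2) is -2*s*cos(pi*s/2)/pi + 4*sin(pi*s/2)/pi**2 - 6*cos(pi*s/2)/pi; evaluating from -4 to 0: ∫_{-4}^{0} (s + 3) sin(pi*s/2) ds = (-6/pi) - (2/pi) = -8/pi.
Integrating by parts (boundary term plus one more integral), an antiderivative of (s) sin(pi*s/2) is -2*s*cos(pi*s/2)/pi + 4*sin(pi*s/2)/pi**2; evaluating from 0 to 4: ∫_{0}^{4} (s) sin(pi*s/2) ds = (-8/pi) - (0) = -8/pi.
Summing the pieces and multiplying by (1/4) gives b_2 = -4/pi.

-4/pi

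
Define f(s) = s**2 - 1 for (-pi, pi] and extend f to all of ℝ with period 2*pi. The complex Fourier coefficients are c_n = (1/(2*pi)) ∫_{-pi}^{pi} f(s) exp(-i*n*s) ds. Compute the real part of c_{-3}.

-2/9

Since f is real-valued, Re(c_{-3}) = (1/(2*pi)) ∫_{-pi}^{pi} f(s) cos(-3*s) ds = a_{3}/2.
f is even and cos(-3*s) is even, so the integrand is even: ∫_{-pi}^{pi} f(s) cos(-3*s) ds = 2∫_0^{pi} f(s) cos(-3*s) ds.
Integrating by parts twice (tabular method), an antiderivative of (s**2 - 1) cos(-3*s) is s**2*sin(3*s)/3 + 2*s*cos(3*s)/9 - 11*sin(3*s)/27; evaluating from 0 to pi: ∫_{0}^{pi} (s**2 - 1) cos(-3*s) ds = (-2*pi/9) - (0) = -2*pi/9.
So ∫_{-pi}^{pi} f(s) cos(-3*s) ds = -4*pi/9.
Hence Re(c_{-3}) = (1/(2*pi))·(-4*pi/9) = -2/9.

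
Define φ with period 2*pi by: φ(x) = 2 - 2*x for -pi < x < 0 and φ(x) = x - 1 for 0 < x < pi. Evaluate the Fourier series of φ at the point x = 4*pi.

x = 4*pi differs from x = 0 by 2 full period(s), and the series is 2*pi-periodic.
At x = 0 the one-sided limits are φ(0^-) = 2 and φ(0^+) = -1.
By Dirichlet's theorem the series converges to their average, [(2) + (-1)]/2 = 1/2.

1/2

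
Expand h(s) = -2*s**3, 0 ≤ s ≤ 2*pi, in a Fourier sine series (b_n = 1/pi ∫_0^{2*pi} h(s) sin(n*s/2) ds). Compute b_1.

192 - 32*pi**2

b_1 = 1/pi ∫_0^{2*pi} (-2*s**3) sin(s/2) ds.
Integrating by parts three times (tabular method), an antiderivative of (-2*s**3) sin(s/2) is 4*s**3*cos(s/2) - 24*s**2*sin(s/2) - 96*s*cos(s/2) + 192*sin(s/2); evaluating from 0 to 2*pi: ∫_{0}^{2*pi} (-2*s**3) sin(s/2) ds = (32*pi*(6 - pi**2)) - (0) = 32*pi*(6 - pi**2).
Hence b_1 = (1/pi)·(32*pi*(6 - pi**2)) = 192 - 32*pi**2.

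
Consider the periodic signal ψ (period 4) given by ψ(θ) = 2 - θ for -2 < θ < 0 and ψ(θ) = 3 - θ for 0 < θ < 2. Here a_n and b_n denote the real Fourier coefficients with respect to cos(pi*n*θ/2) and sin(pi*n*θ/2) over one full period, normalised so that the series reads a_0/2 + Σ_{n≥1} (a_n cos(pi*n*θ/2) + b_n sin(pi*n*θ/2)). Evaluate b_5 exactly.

b_5 = 1/2 ∫_{-2}^{2} ψ(θ) sin(5*pi*θ/2) dθ.
Split the integral at the breakpoints.
Integrating by parts (boundary term plus one more integral), an antiderivative of (2 - θ) sin(5*pi*θ/2) is 2*θ*cos(5*pi*θ/2)/(5*pi) - 4*sin(5*pi*θ/2)/(25*pi**2) - 4*cos(5*pi*θ/2)/(5*pi); evaluating from -2 to 0: ∫_{-2}^{0} (2 - θ) sin(5*pi*θ/2) dθ = (-4/(5*pi)) - (8/(5*pi)) = -12/(5*pi).
Integrating by parts (boundary term plus one more integral), an antiderivative of (3 - θ) sin(5*pi*θ/2) is 2*θ*cos(5*pi*θ/2)/(5*pi) - 4*sin(5*pi*θ/2)/(25*pi**2) - 6*cos(5*pi*θ/2)/(5*pi); evaluating from 0 to 2: ∫_{0}^{2} (3 - θ) sin(5*pi*θ/2) dθ = (2/(5*pi)) - (-6/(5*pi)) = 8/(5*pi).
Summing the pieces and multiplying by (1/2) gives b_5 = -2/(5*pi).

-2/(5*pi)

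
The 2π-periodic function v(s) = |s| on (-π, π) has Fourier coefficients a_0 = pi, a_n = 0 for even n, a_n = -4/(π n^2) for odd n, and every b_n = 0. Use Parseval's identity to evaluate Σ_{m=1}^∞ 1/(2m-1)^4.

Parseval: a_0^2/2 + Σ a_n^2 = (1/π) ∫_{-π}^{π} v(s)^2 ds = 2*pi**2/3.
Subtract a_0^2/2 = pi**2/2: Σ a_n^2 = pi**2/6.
Only odd n contribute, with a_n^2 = 16/(π^2 n^4), so Σ_{m≥1} 1/(2m-1)^4 = π^2·(pi**2/6)/16 = pi**4/96.

pi**4/96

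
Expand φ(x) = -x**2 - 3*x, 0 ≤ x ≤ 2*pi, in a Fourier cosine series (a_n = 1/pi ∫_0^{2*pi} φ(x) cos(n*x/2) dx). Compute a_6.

a_6 = 1/pi ∫_0^{2*pi} (-x**2 - 3*x) cos(3*x) dx.
Integrating by parts twice (tabular method), an antiderivative of (-x**2 - 3*x) cos(3*x) is -x**2*sin(3*x)/3 - x*sin(3*x) - 2*x*cos(3*x)/9 + 2*sin(3*x)/27 - cos(3*x)/3; evaluating from 0 to 2*pi: ∫_{0}^{2*pi} (-x**2 - 3*x) cos(3*x) dx = (-4*pi/9 - 1/3) - (-1/3) = -4*pi/9.
Hence a_6 = (1/pi)·(-4*pi/9) = -4/9.

-4/9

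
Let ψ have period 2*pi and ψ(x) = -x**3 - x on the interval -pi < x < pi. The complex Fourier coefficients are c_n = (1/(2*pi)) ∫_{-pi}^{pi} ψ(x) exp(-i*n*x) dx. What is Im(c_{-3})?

-pi**2/3 - 1/9

Since ψ is real-valued, Im(c_{-3}) = -(1/(2*pi)) ∫_{-pi}^{pi} ψ(x) sin(-3*x) dx = b_{3}/2.
ψ is odd and sin(-3*x) is odd, so the integrand is even: ∫_{-pi}^{pi} ψ(x) sin(-3*x) dx = 2∫_0^{pi} ψ(x) sin(-3*x) dx.
Integrating by parts three times (tabular method), an antiderivative of (-x**3 - x) sin(-3*x) is -x**3*cos(3*x)/3 + x**2*sin(3*x)/3 - x*cos(3*x)/9 + sin(3*x)/27; evaluating from 0 to pi: ∫_{0}^{pi} (-x**3 - x) sin(-3*x) dx = (pi/9 + pi**3/3) - (0) = pi/9 + pi**3/3.
So ∫_{-pi}^{pi} ψ(x) sin(-3*x) dx = 2*pi*(1 + 3*pi**2)/9.
Hence Im(c_{-3}) = (-1/(2*pi))·(2*pi*(1 + 3*pi**2)/9) = -pi**2/3 - 1/9.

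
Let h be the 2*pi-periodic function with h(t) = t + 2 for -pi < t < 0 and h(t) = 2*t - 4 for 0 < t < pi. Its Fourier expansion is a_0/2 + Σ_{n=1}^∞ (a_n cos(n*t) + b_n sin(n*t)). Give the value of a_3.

-2/(9*pi)

a_3 = 1/pi ∫_{-pi}^{pi} h(t) cos(3*t) dt.
Split the integral at the breakpoints.
Integrating by parts (boundary term plus one more integral), an antiderivative of (t + 2) cos(3*t) is t*sin(3*t)/3 + 2*sin(3*t)/3 + cos(3*t)/9; evaluating from -pi to 0: ∫_{-pi}^{0} (t + 2) cos(3*t) dt = (1/9) - (-1/9) = 2/9.
Integrating by parts (boundary term plus one more integral), an antiderivative of (2*t - 4) cos(3*t) is 2*t*sin(3*t)/3 - 4*sin(3*t)/3 + 2*cos(3*t)/9; evaluating from 0 to pi: ∫_{0}^{pi} (2*t - 4) cos(3*t) dt = (-2/9) - (2/9) = -4/9.
Summing the pieces and multiplying by (1/pi) gives a_3 = -2/(9*pi).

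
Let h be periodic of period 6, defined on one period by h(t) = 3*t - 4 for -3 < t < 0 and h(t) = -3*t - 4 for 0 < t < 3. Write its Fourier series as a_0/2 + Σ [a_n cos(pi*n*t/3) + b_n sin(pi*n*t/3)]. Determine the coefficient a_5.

a_5 = 1/3 ∫_{-3}^{3} h(t) cos(5*pi*t/3) dt.
h is even and cos(5*pi*t/3) is even, so the integrand is even and a_5 = 2/3 ∫_0^{3} h(t) cos(5*pi*t/3) dt.
Integrating by parts (boundary term plus one more integral), an antiderivative of (-3*t - 4) cos(5*pi*t/3) is -9*t*sin(5*pi*t/3)/(5*pi) - 12*sin(5*pi*t/3)/(5*pi) - 27*cos(5*pi*t/3)/(25*pi**2); evaluating from 0 to 3: ∫_{0}^{3} (-3*t - 4) cos(5*pi*t/3) dt = (27/(25*pi**2)) - (-27/(25*pi**2)) = 54/(25*pi**2).
Hence a_5 = (2/3)·(54/(25*pi**2)) = 36/(25*pi**2).

36/(25*pi**2)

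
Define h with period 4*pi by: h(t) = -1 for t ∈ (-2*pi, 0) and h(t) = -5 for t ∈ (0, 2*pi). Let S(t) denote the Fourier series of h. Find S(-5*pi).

-1

t = -5*pi differs from t = -pi by -1 full period(s), and the series is 4*pi-periodic.
h is continuous at t = -pi with value -1, so the series converges to -1 there.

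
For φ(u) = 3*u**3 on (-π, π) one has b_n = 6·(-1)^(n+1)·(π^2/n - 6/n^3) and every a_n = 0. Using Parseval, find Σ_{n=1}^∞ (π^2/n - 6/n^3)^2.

Parseval: Σ b_n^2 = (1/π) ∫_{-π}^{π} φ(u)^2 du = 18*pi**6/7.
b_n^2 = 36·(π^2/n - 6/n^3)^2, so the sum equals (18*pi**6/7)/36 = pi**6/14.

pi**6/14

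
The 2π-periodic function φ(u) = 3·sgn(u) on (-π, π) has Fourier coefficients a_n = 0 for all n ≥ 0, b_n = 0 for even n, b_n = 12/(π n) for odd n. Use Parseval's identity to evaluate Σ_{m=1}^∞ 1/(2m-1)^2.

pi**2/8

Parseval: Σ b_n^2 = (1/π) ∫_{-π}^{π} φ(u)^2 du = 18.
Only odd n contribute, with b_n^2 = 144/(π^2 n^2), so Σ_{m≥1} 1/(2m-1)^2 = π^2·(18)/144 = pi**2/8.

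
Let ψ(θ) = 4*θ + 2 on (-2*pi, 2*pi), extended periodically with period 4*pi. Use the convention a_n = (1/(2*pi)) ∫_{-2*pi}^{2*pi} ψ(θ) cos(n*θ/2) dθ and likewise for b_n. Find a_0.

4

a_0 = (1/(2*pi)) ∫_{-2*pi}^{2*pi} ψ(θ) dθ = (1/(2*pi)) · (8*pi) = 4.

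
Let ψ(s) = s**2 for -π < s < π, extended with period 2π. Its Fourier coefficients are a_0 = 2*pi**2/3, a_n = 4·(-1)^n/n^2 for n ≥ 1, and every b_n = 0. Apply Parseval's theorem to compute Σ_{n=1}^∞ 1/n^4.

Parseval: a_0^2/2 + Σ a_n^2 = (1/π) ∫_{-π}^{π} ψ(s)^2 ds = 2*pi**4/5.
Subtract a_0^2/2 = 2*pi**4/9: Σ a_n^2 = 8*pi**4/45.
Since a_n^2 = 16/n^4, Σ 1/n^4 = pi**4/90.

pi**4/90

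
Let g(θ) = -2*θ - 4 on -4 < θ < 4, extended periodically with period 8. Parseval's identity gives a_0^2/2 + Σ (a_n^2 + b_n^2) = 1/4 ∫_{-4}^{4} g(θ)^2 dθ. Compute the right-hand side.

224/3

1/4 ∫_{-4}^{4} g(θ)^2 dθ = 1/4 · (896/3) = 224/3.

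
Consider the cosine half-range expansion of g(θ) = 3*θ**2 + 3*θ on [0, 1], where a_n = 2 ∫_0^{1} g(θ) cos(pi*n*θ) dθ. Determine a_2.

3/pi**2

a_2 = 2 ∫_0^{1} (3*θ**2 + 3*θ) cos(2*pi*θ) dθ.
Integrating by parts twice (tabular method), an antiderivative of (3*θ**2 + 3*θ) cos(2*pi*θ) is 3*θ**2*sin(2*pi*θ)/(2*pi) + 3*θ*sin(2*pi*θ)/(2*pi) + 3*θ*cos(2*pi*θ)/(2*pi**2) - 3*sin(2*pi*θ)/(4*pi**3) + 3*cos(2*pi*θ)/(4*pi**2); evaluating from 0 to 1: ∫_{0}^{1} (3*θ**2 + 3*θ) cos(2*pi*θ) dθ = (9/(4*pi**2)) - (3/(4*pi**2)) = 3/(2*pi**2).
Hence a_2 = 2·(3/(2*pi**2)) = 3/pi**2.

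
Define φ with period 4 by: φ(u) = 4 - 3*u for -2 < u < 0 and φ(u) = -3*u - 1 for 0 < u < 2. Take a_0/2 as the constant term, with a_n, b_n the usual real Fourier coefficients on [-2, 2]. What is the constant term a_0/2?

a_0 = 1/2 ∫_{-2}^{2} φ(u) du = 1/2 · (6) = 3.
So the constant term a_0/2 = 3/2.

3/2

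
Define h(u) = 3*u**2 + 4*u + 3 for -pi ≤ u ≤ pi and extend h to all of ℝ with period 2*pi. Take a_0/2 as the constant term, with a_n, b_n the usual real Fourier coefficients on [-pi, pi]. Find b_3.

8/3

b_3 = 1/pi ∫_{-pi}^{pi} h(u) sin(3*u) du.
Integrating by parts twice (tabular method), an antiderivative of (3*u**2 + 4*u + 3) sin(3*u) is -u**2*cos(3*u) + 2*u*sin(3*u)/3 - 4*u*cos(3*u)/3 + 4*sin(3*u)/9 - 7*cos(3*u)/9; evaluating from -pi to pi: ∫_{-pi}^{pi} (3*u**2 + 4*u + 3) sin(3*u) du = (7/9 + 4*pi/3 + pi**2) - (-4*pi/3 + 7/9 + pi**2) = 8*pi/3.
Hence b_3 = (1/pi)·(8*pi/3) = 8/3.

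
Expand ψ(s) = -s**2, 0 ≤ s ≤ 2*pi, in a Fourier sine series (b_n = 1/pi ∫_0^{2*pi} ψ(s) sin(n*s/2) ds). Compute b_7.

8*(4 - 49*pi**2)/(343*pi)

b_7 = 1/pi ∫_0^{2*pi} (-s**2) sin(7*s/2) ds.
Integrating by parts twice (tabular method), an antiderivative of (-s**2) sin(7*s/2) is 2*s**2*cos(7*s/2)/7 - 8*s*sin(7*s/2)/49 - 16*cos(7*s/2)/343; evaluating from 0 to 2*pi: ∫_{0}^{2*pi} (-s**2) sin(7*s/2) ds = (16/343 - 8*pi**2/7) - (-16/343) = 32/343 - 8*pi**2/7.
Hence b_7 = (1/pi)·(32/343 - 8*pi**2/7) = 8*(4 - 49*pi**2)/(343*pi).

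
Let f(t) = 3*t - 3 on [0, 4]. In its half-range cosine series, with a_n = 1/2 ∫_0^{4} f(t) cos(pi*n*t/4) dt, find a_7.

a_7 = 1/2 ∫_0^{4} (3*t - 3) cos(7*pi*t/4) dt.
Integrating by parts (boundary term plus one more integral), an antiderivative of (3*t - 3) cos(7*pi*t/4) is 12*t*sin(7*pi*t/4)/(7*pi) - 12*sin(7*pi*t/4)/(7*pi) + 48*cos(7*pi*t/4)/(49*pi**2); evaluating from 0 to 4: ∫_{0}^{4} (3*t - 3) cos(7*pi*t/4) dt = (-48/(49*pi**2)) - (48/(49*pi**2)) = -96/(49*pi**2).
Hence a_7 = (1/2)·(-96/(49*pi**2)) = -48/(49*pi**2).

-48/(49*pi**2)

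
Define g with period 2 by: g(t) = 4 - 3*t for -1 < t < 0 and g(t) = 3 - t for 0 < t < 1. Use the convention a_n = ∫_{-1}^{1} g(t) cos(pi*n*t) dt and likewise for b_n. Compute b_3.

-2/pi

b_3 = ∫_{-1}^{1} g(t) sin(3*pi*t) dt.
Split the integral at the breakpoints.
Integrating by parts (boundary term plus one more integral), an antiderivative of (4 - 3*t) sin(3*pi*t) is t*cos(3*pi*t)/pi - sin(3*pi*t)/(3*pi**2) - 4*cos(3*pi*t)/(3*pi); evaluating from -1 to 0: ∫_{-1}^{0} (4 - 3*t) sin(3*pi*t) dt = (-4/(3*pi)) - (7/(3*pi)) = -11/(3*pi).
Integrating by parts (boundary term plus one more integral), an antiderivative of (3 - t) sin(3*pi*t) is t*cos(3*pi*t)/(3*pi) - sin(3*pi*t)/(9*pi**2) - cos(3*pi*t)/pi; evaluating from 0 to 1: ∫_{0}^{1} (3 - t) sin(3*pi*t) dt = (2/(3*pi)) - (-1/pi) = 5/(3*pi).
Summing the pieces gives b_3 = -2/pi.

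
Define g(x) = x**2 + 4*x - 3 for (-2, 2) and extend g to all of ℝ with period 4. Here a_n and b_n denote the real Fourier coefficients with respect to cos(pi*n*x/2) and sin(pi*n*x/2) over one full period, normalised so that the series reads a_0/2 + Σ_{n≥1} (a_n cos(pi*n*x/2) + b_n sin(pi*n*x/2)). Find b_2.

b_2 = 1/2 ∫_{-2}^{2} g(x) sin(pi*x) dx.
Integrating by parts twice (tabular method), an antiderivative of (x**2 + 4*x - 3) sin(pi*x) is -x**2*cos(pi*x)/pi + 2*x*sin(pi*x)/pi**2 - 4*x*cos(pi*x)/pi + 4*sin(pi*x)/pi**2 + 2*cos(pi*x)/pi**3 + 3*cos(pi*x)/pi; evaluating from -2 to 2: ∫_{-2}^{2} (x**2 + 4*x - 3) sin(pi*x) dx = (-9/pi + 2/pi**3) - (2/pi**3 + 7/pi) = -16/pi.
Hence b_2 = (1/2)·(-16/pi) = -8/pi.

-8/pi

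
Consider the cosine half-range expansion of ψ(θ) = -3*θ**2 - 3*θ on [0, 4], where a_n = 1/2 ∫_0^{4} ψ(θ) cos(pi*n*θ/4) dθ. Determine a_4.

a_4 = 1/2 ∫_0^{4} (-3*θ**2 - 3*θ) cos(pi*θ) dθ.
Integrating by parts twice (tabular method), an antiderivative of (-3*θ**2 - 3*θ) cos(pi*θ) is -3*θ**2*sin(pi*θ)/pi - 3*θ*sin(pi*θ)/pi - 6*θ*cos(pi*θ)/pi**2 + 6*sin(pi*θ)/pi**3 - 3*cos(pi*θ)/pi**2; evaluating from 0 to 4: ∫_{0}^{4} (-3*θ**2 - 3*θ) cos(pi*θ) dθ = (-27/pi**2) - (-3/pi**2) = -24/pi**2.
Hence a_4 = (1/2)·(-24/pi**2) = -12/pi**2.

-12/pi**2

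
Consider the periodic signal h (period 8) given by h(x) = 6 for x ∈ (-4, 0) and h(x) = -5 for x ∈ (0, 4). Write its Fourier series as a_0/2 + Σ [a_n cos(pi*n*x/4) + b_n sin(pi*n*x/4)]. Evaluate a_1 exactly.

a_1 = 1/4 ∫_{-4}^{4} h(x) cos(pi*x/4) dx.
Split the integral at the breakpoints.
Directly, an antiderivative of (6) cos(pi*x/4) is 24*sin(pi*x/4)/pi; evaluating from -4 to 0: ∫_{-4}^{0} (6) cos(pi*x/4) dx = (0) - (0) = 0.
Directly, an antiderivative of (-5) cos(pi*x/4) is -20*sin(pi*x/4)/pi; evaluating from 0 to 4: ∫_{0}^{4} (-5) cos(pi*x/4) dx = (0) - (0) = 0.
Summing the pieces and multiplying by (1/4) gives a_1 = 0.

0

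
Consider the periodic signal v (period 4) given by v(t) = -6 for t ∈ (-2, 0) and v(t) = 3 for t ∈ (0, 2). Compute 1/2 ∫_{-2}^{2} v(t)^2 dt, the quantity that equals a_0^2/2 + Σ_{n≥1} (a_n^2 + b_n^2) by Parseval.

1/2 ∫_{-2}^{2} v(t)^2 dt = 1/2 · (90) = 45.

45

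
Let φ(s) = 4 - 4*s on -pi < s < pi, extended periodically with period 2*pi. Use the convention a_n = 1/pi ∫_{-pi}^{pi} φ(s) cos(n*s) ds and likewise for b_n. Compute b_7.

b_7 = 1/pi ∫_{-pi}^{pi} φ(s) sin(7*s) ds.
Integrating by parts (boundary term plus one more integral), an antiderivative of (4 - 4*s) sin(7*s) is 4*s*cos(7*s)/7 - 4*sin(7*s)/49 - 4*cos(7*s)/7; evaluating from -pi to pi: ∫_{-pi}^{pi} (4 - 4*s) sin(7*s) ds = (4/7 - 4*pi/7) - (4/7 + 4*pi/7) = -8*pi/7.
Hence b_7 = (1/pi)·(-8*pi/7) = -8/7.

-8/7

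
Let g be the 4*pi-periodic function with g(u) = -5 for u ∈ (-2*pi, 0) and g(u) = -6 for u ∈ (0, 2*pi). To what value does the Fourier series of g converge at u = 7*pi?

-5

u = 7*pi differs from u = -pi by 2 full period(s), and the series is 4*pi-periodic.
g is continuous at u = -pi with value -5, so the series converges to -5 there.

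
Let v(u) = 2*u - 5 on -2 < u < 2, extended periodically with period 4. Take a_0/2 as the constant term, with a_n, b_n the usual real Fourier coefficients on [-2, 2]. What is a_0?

a_0 = 1/2 ∫_{-2}^{2} v(u) du = 1/2 · (-20) = -10.

-10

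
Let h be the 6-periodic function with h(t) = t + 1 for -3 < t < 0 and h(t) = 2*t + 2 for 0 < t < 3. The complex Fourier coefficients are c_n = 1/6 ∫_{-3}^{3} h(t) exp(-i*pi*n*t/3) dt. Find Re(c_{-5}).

Since h is real-valued, Re(c_{-5}) = 1/6 ∫_{-3}^{3} h(t) cos(-5*pi*t/3) dt = a_{5}/2.
Split the integral at the breakpoints.
Integrating by parts (boundary term plus one more integral), an antiderivative of (t + 1) cos(-5*pi*t/3) is 3*t*sin(5*pi*t/3)/(5*pi) + 3*sin(5*pi*t/3)/(5*pi) + 9*cos(5*pi*t/3)/(25*pi**2); evaluating from -3 to 0: ∫_{-3}^{0} (t + 1) cos(-5*pi*t/3) dt = (9/(25*pi**2)) - (-9/(25*pi**2)) = 18/(25*pi**2).
Integrating by parts (boundary term plus one more integral), an antiderivative of (2*t + 2) cos(-5*pi*t/3) is 6*t*sin(5*pi*t/3)/(5*pi) + 6*sin(5*pi*t/3)/(5*pi) + 18*cos(5*pi*t/3)/(25*pi**2); evaluating from 0 to 3: ∫_{0}^{3} (2*t + 2) cos(-5*pi*t/3) dt = (-18/(25*pi**2)) - (18/(25*pi**2)) = -36/(25*pi**2).
So ∫_{-3}^{3} h(t) cos(-5*pi*t/3) dt = -18/(25*pi**2).
Hence Re(c_{-5}) = (1/6)·(-18/(25*pi**2)) = -3/(25*pi**2).

-3/(25*pi**2)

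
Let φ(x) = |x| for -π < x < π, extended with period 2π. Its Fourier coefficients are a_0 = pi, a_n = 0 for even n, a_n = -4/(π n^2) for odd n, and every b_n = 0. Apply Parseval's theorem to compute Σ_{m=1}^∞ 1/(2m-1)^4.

pi**4/96

Parseval: a_0^2/2 + Σ a_n^2 = (1/π) ∫_{-π}^{π} φ(x)^2 dx = 2*pi**2/3.
Subtract a_0^2/2 = pi**2/2: Σ a_n^2 = pi**2/6.
Only odd n contribute, with a_n^2 = 16/(π^2 n^4), so Σ_{m≥1} 1/(2m-1)^4 = π^2·(pi**2/6)/16 = pi**4/96.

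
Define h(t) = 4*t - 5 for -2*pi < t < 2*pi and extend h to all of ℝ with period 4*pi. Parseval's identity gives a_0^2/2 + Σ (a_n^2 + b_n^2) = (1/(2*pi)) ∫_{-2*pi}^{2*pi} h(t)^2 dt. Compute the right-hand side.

50 + 128*pi**2/3

(1/(2*pi)) ∫_{-2*pi}^{2*pi} h(t)^2 dt = (1/(2*pi)) · (100*pi + 256*pi**3/3) = 50 + 128*pi**2/3.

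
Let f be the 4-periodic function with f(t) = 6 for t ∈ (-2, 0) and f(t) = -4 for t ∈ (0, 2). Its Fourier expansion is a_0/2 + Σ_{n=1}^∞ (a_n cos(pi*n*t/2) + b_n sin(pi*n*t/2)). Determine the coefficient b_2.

b_2 = 1/2 ∫_{-2}^{2} f(t) sin(pi*t) dt.
Split the integral at the breakpoints.
Directly, an antiderivative of (6) sin(pi*t) is -6*cos(pi*t)/pi; evaluating from -2 to 0: ∫_{-2}^{0} (6) sin(pi*t) dt = (-6/pi) - (-6/pi) = 0.
Directly, an antiderivative of (-4) sin(pi*t) is 4*cos(pi*t)/pi; evaluating from 0 to 2: ∫_{0}^{2} (-4) sin(pi*t) dt = (4/pi) - (4/pi) = 0.
Summing the pieces and multiplying by (1/2) gives b_2 = 0.

0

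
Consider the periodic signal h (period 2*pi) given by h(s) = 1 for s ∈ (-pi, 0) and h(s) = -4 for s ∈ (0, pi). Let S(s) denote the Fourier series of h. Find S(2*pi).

-3/2

s = 2*pi differs from s = 0 by 1 full period(s), and the series is 2*pi-periodic.
At s = 0 the one-sided limits are h(0^-) = 1 and h(0^+) = -4.
By Dirichlet's theorem the series converges to their average, [(1) + (-4)]/2 = -3/2.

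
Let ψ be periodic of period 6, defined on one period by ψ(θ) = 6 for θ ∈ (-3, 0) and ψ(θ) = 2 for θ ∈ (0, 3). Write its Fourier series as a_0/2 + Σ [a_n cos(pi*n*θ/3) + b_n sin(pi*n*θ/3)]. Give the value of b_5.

-8/(5*pi)

b_5 = 1/3 ∫_{-3}^{3} ψ(θ) sin(5*pi*θ/3) dθ.
Split the integral at the breakpoints.
Directly, an antiderivative of (6) sin(5*pi*θ/3) is -18*cos(5*pi*θ/3)/(5*pi); evaluating from -3 to 0: ∫_{-3}^{0} (6) sin(5*pi*θ/3) dθ = (-18/(5*pi)) - (18/(5*pi)) = -36/(5*pi).
Directly, an antiderivative of (2) sin(5*pi*θ/3) is -6*cos(5*pi*θ/3)/(5*pi); evaluating from 0 to 3: ∫_{0}^{3} (2) sin(5*pi*θ/3) dθ = (6/(5*pi)) - (-6/(5*pi)) = 12/(5*pi).
Summing the pieces and multiplying by (1/3) gives b_5 = -8/(5*pi).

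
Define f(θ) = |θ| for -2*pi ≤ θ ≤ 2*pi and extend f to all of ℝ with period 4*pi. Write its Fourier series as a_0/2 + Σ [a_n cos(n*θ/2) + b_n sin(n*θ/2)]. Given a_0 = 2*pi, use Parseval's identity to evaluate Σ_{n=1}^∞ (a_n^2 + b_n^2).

2*pi**2/3

Parseval: a_0^2/2 + Σ_{n≥1} (a_n^2+b_n^2) = (1/(2*pi)) ∫_{-2*pi}^{2*pi} f(θ)^2 dθ = 8*pi**2/3.
Subtract a_0^2/2 = 2*pi**2: Σ (a_n^2+b_n^2) = 2*pi**2/3.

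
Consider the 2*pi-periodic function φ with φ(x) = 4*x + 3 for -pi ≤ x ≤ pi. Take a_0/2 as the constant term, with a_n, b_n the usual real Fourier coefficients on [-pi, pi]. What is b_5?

8/5

b_5 = 1/pi ∫_{-pi}^{pi} φ(x) sin(5*x) dx.
Integrating by parts (boundary term plus one more integral), an antiderivative of (4*x + 3) sin(5*x) is -4*x*cos(5*x)/5 + 4*sin(5*x)/25 - 3*cos(5*x)/5; evaluating from -pi to pi: ∫_{-pi}^{pi} (4*x + 3) sin(5*x) dx = (3/5 + 4*pi/5) - (3/5 - 4*pi/5) = 8*pi/5.
Hence b_5 = (1/pi)·(8*pi/5) = 8/5.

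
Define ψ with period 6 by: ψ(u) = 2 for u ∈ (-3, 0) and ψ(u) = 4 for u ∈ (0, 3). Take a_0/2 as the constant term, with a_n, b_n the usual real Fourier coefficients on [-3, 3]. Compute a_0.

a_0 = 1/3 ∫_{-3}^{3} ψ(u) du = 1/3 · (18) = 6.

6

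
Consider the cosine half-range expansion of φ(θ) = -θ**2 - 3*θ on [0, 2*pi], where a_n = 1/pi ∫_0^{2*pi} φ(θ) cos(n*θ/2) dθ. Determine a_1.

24/pi + 16

a_1 = 1/pi ∫_0^{2*pi} (-θ**2 - 3*θ) cos(θ/2) dθ.
Integrating by parts twice (tabular method), an antiderivative of (-θ**2 - 3*θ) cos(θ/2) is -2*θ**2*sin(θ/2) - 6*θ*sin(θ/2) - 8*θ*cos(θ/2) + 16*sin(θ/2) - 12*cos(θ/2); evaluating from 0 to 2*pi: ∫_{0}^{2*pi} (-θ**2 - 3*θ) cos(θ/2) dθ = (12 + 16*pi) - (-12) = 24 + 16*pi.
Hence a_1 = (1/pi)·(24 + 16*pi) = 24/pi + 16.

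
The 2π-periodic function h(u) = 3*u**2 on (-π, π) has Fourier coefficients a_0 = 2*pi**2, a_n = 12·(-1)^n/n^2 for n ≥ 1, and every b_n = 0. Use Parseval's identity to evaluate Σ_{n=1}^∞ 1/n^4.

Parseval: a_0^2/2 + Σ a_n^2 = (1/π) ∫_{-π}^{π} h(u)^2 du = 18*pi**4/5.
Subtract a_0^2/2 = 2*pi**4: Σ a_n^2 = 8*pi**4/5.
Since a_n^2 = 144/n^4, Σ 1/n^4 = pi**4/90.

pi**4/90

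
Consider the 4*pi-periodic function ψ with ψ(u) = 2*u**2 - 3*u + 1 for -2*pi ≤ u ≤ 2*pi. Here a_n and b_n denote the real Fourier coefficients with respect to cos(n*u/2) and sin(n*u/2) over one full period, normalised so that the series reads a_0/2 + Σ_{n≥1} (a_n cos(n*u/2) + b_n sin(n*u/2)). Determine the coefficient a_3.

-32/9

a_3 = (1/(2*pi)) ∫_{-2*pi}^{2*pi} ψ(u) cos(3*u/2) du.
Integrating by parts twice (tabular method), an antiderivative of (2*u**2 - 3*u + 1) cos(3*u/2) is 4*u**2*sin(3*u/2)/3 - 2*u*sin(3*u/2) + 16*u*cos(3*u/2)/9 - 14*sin(3*u/2)/27 - 4*cos(3*u/2)/3; evaluating from -2*pi to 2*pi: ∫_{-2*pi}^{2*pi} (2*u**2 - 3*u + 1) cos(3*u/2) du = (4/3 - 32*pi/9) - (4/3 + 32*pi/9) = -64*pi/9.
Hence a_3 = (1/(2*pi))·(-64*pi/9) = -32/9.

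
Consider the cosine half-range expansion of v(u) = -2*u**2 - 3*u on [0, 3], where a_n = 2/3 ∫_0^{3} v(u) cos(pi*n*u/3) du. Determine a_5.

a_5 = 2/3 ∫_0^{3} (-2*u**2 - 3*u) cos(5*pi*u/3) du.
Integrating by parts twice (tabular method), an antiderivative of (-2*u**2 - 3*u) cos(5*pi*u/3) is -6*u**2*sin(5*pi*u/3)/(5*pi) - 9*u*sin(5*pi*u/3)/(5*pi) - 36*u*cos(5*pi*u/3)/(25*pi**2) + 108*sin(5*pi*u/3)/(125*pi**3) - 27*cos(5*pi*u/3)/(25*pi**2); evaluating from 0 to 3: ∫_{0}^{3} (-2*u**2 - 3*u) cos(5*pi*u/3) du = (27/(5*pi**2)) - (-27/(25*pi**2)) = 162/(25*pi**2).
Hence a_5 = (2/3)·(162/(25*pi**2)) = 108/(25*pi**2).

108/(25*pi**2)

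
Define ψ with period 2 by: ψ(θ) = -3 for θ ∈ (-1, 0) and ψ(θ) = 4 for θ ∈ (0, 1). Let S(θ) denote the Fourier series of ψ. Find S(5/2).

4

θ = 5/2 differs from θ = 1/2 by 1 full period(s), and the series is 2-periodic.
ψ is continuous at θ = 1/2 with value 4, so the series converges to 4 there.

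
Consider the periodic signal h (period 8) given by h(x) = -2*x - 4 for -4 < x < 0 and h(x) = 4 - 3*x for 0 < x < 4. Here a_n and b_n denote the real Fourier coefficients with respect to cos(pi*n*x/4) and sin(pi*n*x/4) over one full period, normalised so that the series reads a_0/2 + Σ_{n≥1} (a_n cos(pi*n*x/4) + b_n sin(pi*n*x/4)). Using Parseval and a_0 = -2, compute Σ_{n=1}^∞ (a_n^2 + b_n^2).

Parseval: a_0^2/2 + Σ_{n≥1} (a_n^2+b_n^2) = 1/4 ∫_{-4}^{4} h(x)^2 dx = 64/3.
Subtract a_0^2/2 = 2: Σ (a_n^2+b_n^2) = 58/3.

58/3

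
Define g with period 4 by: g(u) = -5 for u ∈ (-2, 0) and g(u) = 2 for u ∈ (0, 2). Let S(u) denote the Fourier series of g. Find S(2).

-3/2

At u = 2 the one-sided limits are g(2^-) = 2 and g(2^+) = -5.
By Dirichlet's theorem the series converges to their average, [(2) + (-5)]/2 = -3/2.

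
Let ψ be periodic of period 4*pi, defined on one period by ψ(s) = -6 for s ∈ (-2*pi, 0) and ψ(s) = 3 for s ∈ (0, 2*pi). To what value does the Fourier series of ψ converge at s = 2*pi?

-3/2

At s = 2*pi the one-sided limits are ψ(2*pi^-) = 3 and ψ(2*pi^+) = -6.
By Dirichlet's theorem the series converges to their average, [(3) + (-6)]/2 = -3/2.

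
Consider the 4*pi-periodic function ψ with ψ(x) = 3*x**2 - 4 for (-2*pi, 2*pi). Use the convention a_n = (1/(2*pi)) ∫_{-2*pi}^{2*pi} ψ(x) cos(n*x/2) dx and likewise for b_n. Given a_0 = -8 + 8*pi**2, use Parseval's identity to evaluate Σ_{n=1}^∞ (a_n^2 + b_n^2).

128*pi**4/5

Parseval: a_0^2/2 + Σ_{n≥1} (a_n^2+b_n^2) = (1/(2*pi)) ∫_{-2*pi}^{2*pi} ψ(x)^2 dx = -64*pi**2 + 32 + 288*pi**4/5.
Subtract a_0^2/2 = 32*(1 - pi**2)**2: Σ (a_n^2+b_n^2) = 128*pi**4/5.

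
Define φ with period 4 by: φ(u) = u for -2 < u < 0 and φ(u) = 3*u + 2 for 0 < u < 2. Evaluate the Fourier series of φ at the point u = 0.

At u = 0 the one-sided limits are φ(0^-) = 0 and φ(0^+) = 2.
By Dirichlet's theorem the series converges to their average, [(0) + (2)]/2 = 1.

1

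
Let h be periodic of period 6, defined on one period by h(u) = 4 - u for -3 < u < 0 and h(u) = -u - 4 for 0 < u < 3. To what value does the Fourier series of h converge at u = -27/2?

u = -27/2 differs from u = -3/2 by -2 full period(s), and the series is 6-periodic.
h is continuous at u = -3/2 with value 11/2, so the series converges to 11/2 there.

11/2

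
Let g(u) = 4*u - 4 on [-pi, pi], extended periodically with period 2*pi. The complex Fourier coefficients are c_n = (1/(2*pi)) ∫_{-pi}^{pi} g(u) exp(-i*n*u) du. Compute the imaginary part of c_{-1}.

4

Since g is real-valued, Im(c_{-1}) = -(1/(2*pi)) ∫_{-pi}^{pi} g(u) sin(-u) du = b_{1}/2.
Integrating by parts (boundary term plus one more integral), an antiderivative of (4*u - 4) sin(-u) is 4*u*cos(u) - 4*sin(u) - 4*cos(u); evaluating from -pi to pi: ∫_{-pi}^{pi} (4*u - 4) sin(-u) du = (4 - 4*pi) - (4 + 4*pi) = -8*pi.
Hence Im(c_{-1}) = (-1/(2*pi))·(-8*pi) = 4.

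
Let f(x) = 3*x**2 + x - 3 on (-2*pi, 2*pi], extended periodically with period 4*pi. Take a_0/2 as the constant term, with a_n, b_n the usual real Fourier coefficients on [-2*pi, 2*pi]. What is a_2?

a_2 = (1/(2*pi)) ∫_{-2*pi}^{2*pi} f(x) cos(x) dx.
Integrating by parts twice (tabular method), an antiderivative of (3*x**2 + x - 3) cos(x) is 3*x**2*sin(x) + x*sin(x) + 6*x*cos(x) - 9*sin(x) + cos(x); evaluating from -2*pi to 2*pi: ∫_{-2*pi}^{2*pi} (3*x**2 + x - 3) cos(x) dx = (1 + 12*pi) - (1 - 12*pi) = 24*pi.
Hence a_2 = (1/(2*pi))·(24*pi) = 12.

12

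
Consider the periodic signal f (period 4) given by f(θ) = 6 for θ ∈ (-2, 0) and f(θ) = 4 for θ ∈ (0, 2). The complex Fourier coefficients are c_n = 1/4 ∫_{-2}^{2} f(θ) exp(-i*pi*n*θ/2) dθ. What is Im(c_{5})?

Since f is real-valued, Im(c_{5}) = -1/4 ∫_{-2}^{2} f(θ) sin(5*pi*θ/2) dθ = -b_{5}/2.
Split the integral at the breakpoints.
Directly, an antiderivative of (6) sin(5*pi*θ/2) is -12*cos(5*pi*θ/2)/(5*pi); evaluating from -2 to 0: ∫_{-2}^{0} (6) sin(5*pi*θ/2) dθ = (-12/(5*pi)) - (12/(5*pi)) = -24/(5*pi).
Directly, an antiderivative of (4) sin(5*pi*θ/2) is -8*cos(5*pi*θ/2)/(5*pi); evaluating from 0 to 2: ∫_{0}^{2} (4) sin(5*pi*θ/2) dθ = (8/(5*pi)) - (-8/(5*pi)) = 16/(5*pi).
So ∫_{-2}^{2} f(θ) sin(5*pi*θ/2) dθ = -8/(5*pi).
Hence Im(c_{5}) = (-1/4)·(-8/(5*pi)) = 2/(5*pi).

2/(5*pi)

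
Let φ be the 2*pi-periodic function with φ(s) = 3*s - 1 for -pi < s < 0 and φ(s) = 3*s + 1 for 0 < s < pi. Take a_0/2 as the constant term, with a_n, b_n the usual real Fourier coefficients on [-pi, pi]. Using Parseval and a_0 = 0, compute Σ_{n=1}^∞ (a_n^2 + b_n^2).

2 + 6*pi + 6*pi**2

Parseval: a_0^2/2 + Σ_{n≥1} (a_n^2+b_n^2) = 1/pi ∫_{-pi}^{pi} φ(s)^2 ds = 2 + 6*pi + 6*pi**2.
Subtract a_0^2/2 = 0: Σ (a_n^2+b_n^2) = 2 + 6*pi + 6*pi**2.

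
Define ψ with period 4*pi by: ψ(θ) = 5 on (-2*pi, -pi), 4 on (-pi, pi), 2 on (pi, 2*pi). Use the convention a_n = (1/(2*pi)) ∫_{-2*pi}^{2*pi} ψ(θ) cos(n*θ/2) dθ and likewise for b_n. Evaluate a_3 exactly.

-1/(3*pi)

a_3 = (1/(2*pi)) ∫_{-2*pi}^{2*pi} ψ(θ) cos(3*θ/2) dθ.
Split the integral at the breakpoints.
Directly, an antiderivative of (5) cos(3*θ/2) is 10*sin(3*θ/2)/3; evaluating from -2*pi to -pi: ∫_{-2*pi}^{-pi} (5) cos(3*θ/2) dθ = (10/3) - (0) = 10/3.
Directly, an antiderivative of (4) cos(3*θ/2) is 8*sin(3*θ/2)/3; evaluating from -pi to pi: ∫_{-pi}^{pi} (4) cos(3*θ/2) dθ = (-8/3) - (8/3) = -16/3.
Directly, an antiderivative of (2) cos(3*θ/2) is 4*sin(3*θ/2)/3; evaluating from pi to 2*pi: ∫_{pi}^{2*pi} (2) cos(3*θ/2) dθ = (0) - (-4/3) = 4/3.
Summing the pieces and multiplying by (1/(2*pi)) gives a_3 = -1/(3*pi).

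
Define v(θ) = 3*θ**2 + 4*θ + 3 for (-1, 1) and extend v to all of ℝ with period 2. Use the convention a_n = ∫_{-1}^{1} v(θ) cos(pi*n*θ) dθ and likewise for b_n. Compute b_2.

b_2 = ∫_{-1}^{1} v(θ) sin(2*pi*θ) dθ.
Integrating by parts twice (tabular method), an antiderivative of (3*θ**2 + 4*θ + 3) sin(2*pi*θ) is -3*θ**2*cos(2*pi*θ)/(2*pi) + 3*θ*sin(2*pi*θ)/(2*pi**2) - 2*θ*cos(2*pi*θ)/pi + sin(2*pi*θ)/pi**2 - 3*cos(2*pi*θ)/(2*pi) + 3*cos(2*pi*θ)/(4*pi**3); evaluating from -1 to 1: ∫_{-1}^{1} (3*θ**2 + 4*θ + 3) sin(2*pi*θ) dθ = (-5/pi + 3/(4*pi**3)) - ((3/4 - pi**2)/pi**3) = -4/pi.
Hence b_2 = -4/pi.

-4/pi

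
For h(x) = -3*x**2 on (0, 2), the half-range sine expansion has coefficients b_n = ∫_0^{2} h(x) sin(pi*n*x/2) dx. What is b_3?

b_3 = ∫_0^{2} (-3*x**2) sin(3*pi*x/2) dx.
Integrating by parts twice (tabular method), an antiderivative of (-3*x**2) sin(3*pi*x/2) is 2*x**2*cos(3*pi*x/2)/pi - 8*x*sin(3*pi*x/2)/(3*pi**2) - 16*cos(3*pi*x/2)/(9*pi**3); evaluating from 0 to 2: ∫_{0}^{2} (-3*x**2) sin(3*pi*x/2) dx = (-8/pi + 16/(9*pi**3)) - (-16/(9*pi**3)) = -8/pi + 32/(9*pi**3).
Hence b_3 = -8/pi + 32/(9*pi**3).

-8/pi + 32/(9*pi**3)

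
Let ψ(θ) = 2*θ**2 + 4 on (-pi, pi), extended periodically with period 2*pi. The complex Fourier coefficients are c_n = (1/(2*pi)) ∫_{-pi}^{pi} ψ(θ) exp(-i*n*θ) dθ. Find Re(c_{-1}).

-4

Since ψ is real-valued, Re(c_{-1}) = (1/(2*pi)) ∫_{-pi}^{pi} ψ(θ) cos(-θ) dθ = a_{1}/2.
ψ is even and cos(-θ) is even, so the integrand is even: ∫_{-pi}^{pi} ψ(θ) cos(-θ) dθ = 2∫_0^{pi} ψ(θ) cos(-θ) dθ.
Integrating by parts twice (tabular method), an antiderivative of (2*θ**2 + 4) cos(-θ) is 2*θ**2*sin(θ) + 4*θ*cos(θ); evaluating from 0 to pi: ∫_{0}^{pi} (2*θ**2 + 4) cos(-θ) dθ = (-4*pi) - (0) = -4*pi.
So ∫_{-pi}^{pi} ψ(θ) cos(-θ) dθ = -8*pi.
Hence Re(c_{-1}) = (1/(2*pi))·(-8*pi) = -4.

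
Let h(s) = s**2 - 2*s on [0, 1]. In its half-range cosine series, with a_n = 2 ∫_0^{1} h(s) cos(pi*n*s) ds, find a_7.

4/(49*pi**2)

a_7 = 2 ∫_0^{1} (s**2 - 2*s) cos(7*pi*s) ds.
Integrating by parts twice (tabular method), an antiderivative of (s**2 - 2*s) cos(7*pi*s) is s**2*sin(7*pi*s)/(7*pi) - 2*s*sin(7*pi*s)/(7*pi) + 2*s*cos(7*pi*s)/(49*pi**2) - 2*sin(7*pi*s)/(343*pi**3) - 2*cos(7*pi*s)/(49*pi**2); evaluating from 0 to 1: ∫_{0}^{1} (s**2 - 2*s) cos(7*pi*s) ds = (0) - (-2/(49*pi**2)) = 2/(49*pi**2).
Hence a_7 = 2·(2/(49*pi**2)) = 4/(49*pi**2).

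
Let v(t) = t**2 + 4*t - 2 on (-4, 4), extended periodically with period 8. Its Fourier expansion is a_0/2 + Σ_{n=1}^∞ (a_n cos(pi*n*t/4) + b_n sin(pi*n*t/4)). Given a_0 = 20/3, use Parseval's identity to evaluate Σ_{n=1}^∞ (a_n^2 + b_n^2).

9728/45

Parseval: a_0^2/2 + Σ_{n≥1} (a_n^2+b_n^2) = 1/4 ∫_{-4}^{4} v(t)^2 dt = 1192/5.
Subtract a_0^2/2 = 200/9: Σ (a_n^2+b_n^2) = 9728/45.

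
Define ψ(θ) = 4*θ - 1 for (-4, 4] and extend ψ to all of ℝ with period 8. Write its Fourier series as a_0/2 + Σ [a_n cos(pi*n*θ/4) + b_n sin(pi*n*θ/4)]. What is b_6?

-16/(3*pi)

b_6 = 1/4 ∫_{-4}^{4} ψ(θ) sin(3*pi*θ/2) dθ.
Integrating by parts (boundary term plus one more integral), an antiderivative of (4*θ - 1) sin(3*pi*θ/2) is -8*θ*cos(3*pi*θ/2)/(3*pi) + 16*sin(3*pi*θ/2)/(9*pi**2) + 2*cos(3*pi*θ/2)/(3*pi); evaluating from -4 to 4: ∫_{-4}^{4} (4*θ - 1) sin(3*pi*θ/2) dθ = (-10/pi) - (34/(3*pi)) = -64/(3*pi).
Hence b_6 = (1/4)·(-64/(3*pi)) = -16/(3*pi).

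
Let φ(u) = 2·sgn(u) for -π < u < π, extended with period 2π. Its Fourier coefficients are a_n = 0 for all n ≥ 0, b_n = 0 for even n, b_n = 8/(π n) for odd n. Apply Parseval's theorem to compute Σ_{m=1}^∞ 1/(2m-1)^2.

Parseval: Σ b_n^2 = (1/π) ∫_{-π}^{π} φ(u)^2 du = 8.
Only odd n contribute, with b_n^2 = 64/(π^2 n^2), so Σ_{m≥1} 1/(2m-1)^2 = π^2·(8)/64 = pi**2/8.

pi**2/8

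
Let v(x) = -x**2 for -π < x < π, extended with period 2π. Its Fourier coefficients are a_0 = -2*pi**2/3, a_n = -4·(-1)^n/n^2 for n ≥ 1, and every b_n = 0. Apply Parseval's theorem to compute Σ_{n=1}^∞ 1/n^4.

pi**4/90

Parseval: a_0^2/2 + Σ a_n^2 = (1/π) ∫_{-π}^{π} v(x)^2 dx = 2*pi**4/5.
Subtract a_0^2/2 = 2*pi**4/9: Σ a_n^2 = 8*pi**4/45.
Since a_n^2 = 16/n^4, Σ 1/n^4 = pi**4/90.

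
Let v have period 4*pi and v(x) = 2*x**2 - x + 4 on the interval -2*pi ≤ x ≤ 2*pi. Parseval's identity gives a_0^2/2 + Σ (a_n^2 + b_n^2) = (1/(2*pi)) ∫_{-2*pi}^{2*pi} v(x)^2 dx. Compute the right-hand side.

(1/(2*pi)) ∫_{-2*pi}^{2*pi} v(x)^2 dx = (1/(2*pi)) · (16*pi*(60 + 85*pi**2 + 48*pi**4)/15) = 32 + 136*pi**2/3 + 128*pi**4/5.

32 + 136*pi**2/3 + 128*pi**4/5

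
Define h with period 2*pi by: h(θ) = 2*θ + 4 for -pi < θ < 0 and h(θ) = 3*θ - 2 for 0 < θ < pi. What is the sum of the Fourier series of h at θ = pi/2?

h is continuous at θ = pi/2 with value -2 + 3*pi/2, so the series converges to -2 + 3*pi/2 there.

-2 + 3*pi/2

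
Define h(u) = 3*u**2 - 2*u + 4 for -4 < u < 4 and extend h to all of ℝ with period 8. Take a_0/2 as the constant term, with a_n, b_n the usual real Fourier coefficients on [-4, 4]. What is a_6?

16/(3*pi**2)

a_6 = 1/4 ∫_{-4}^{4} h(u) cos(3*pi*u/2) du.
Integrating by parts twice (tabular method), an antiderivative of (3*u**2 - 2*u + 4) cos(3*pi*u/2) is 2*u**2*sin(3*pi*u/2)/pi - 4*u*sin(3*pi*u/2)/(3*pi) + 8*u*cos(3*pi*u/2)/(3*pi**2) - 16*sin(3*pi*u/2)/(9*pi**3) + 8*sin(3*pi*u/2)/(3*pi) - 8*cos(3*pi*u/2)/(9*pi**2); evaluating from -4 to 4: ∫_{-4}^{4} (3*u**2 - 2*u + 4) cos(3*pi*u/2) du = (88/(9*pi**2)) - (-104/(9*pi**2)) = 64/(3*pi**2).
Hence a_6 = (1/4)·(64/(3*pi**2)) = 16/(3*pi**2).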